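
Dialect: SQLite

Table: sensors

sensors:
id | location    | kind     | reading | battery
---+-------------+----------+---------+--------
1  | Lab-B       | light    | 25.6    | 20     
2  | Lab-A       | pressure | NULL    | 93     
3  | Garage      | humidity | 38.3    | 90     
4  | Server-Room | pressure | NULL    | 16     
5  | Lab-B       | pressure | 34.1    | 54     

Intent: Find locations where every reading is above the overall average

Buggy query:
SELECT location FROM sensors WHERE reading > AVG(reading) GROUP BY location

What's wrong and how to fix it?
Bug: AVG() is an aggregate; it can't sit directly in WHERE

Fix: Compute the overall average in a scalar subquery and compare each group's MIN against it in HAVING

Corrected query:
SELECT location FROM sensors GROUP BY location HAVING MIN(reading) > (SELECT AVG(reading) FROM sensors)

Result:
location
--------
Garage  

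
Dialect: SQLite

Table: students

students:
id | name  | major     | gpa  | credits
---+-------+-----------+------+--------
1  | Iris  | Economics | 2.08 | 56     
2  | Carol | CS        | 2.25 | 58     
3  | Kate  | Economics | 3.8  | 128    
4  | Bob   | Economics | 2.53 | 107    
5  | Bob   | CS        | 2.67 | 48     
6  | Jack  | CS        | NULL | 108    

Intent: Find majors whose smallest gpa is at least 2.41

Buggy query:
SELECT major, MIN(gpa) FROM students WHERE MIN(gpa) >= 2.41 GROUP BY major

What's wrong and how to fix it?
Bug: MIN() in WHERE is a misuse of aggregate

Fix: Replace WHERE with HAVING after the GROUP BY

Corrected query:
SELECT major, MIN(gpa) FROM students GROUP BY major HAVING MIN(gpa) >= 2.41

Result:
(no rows)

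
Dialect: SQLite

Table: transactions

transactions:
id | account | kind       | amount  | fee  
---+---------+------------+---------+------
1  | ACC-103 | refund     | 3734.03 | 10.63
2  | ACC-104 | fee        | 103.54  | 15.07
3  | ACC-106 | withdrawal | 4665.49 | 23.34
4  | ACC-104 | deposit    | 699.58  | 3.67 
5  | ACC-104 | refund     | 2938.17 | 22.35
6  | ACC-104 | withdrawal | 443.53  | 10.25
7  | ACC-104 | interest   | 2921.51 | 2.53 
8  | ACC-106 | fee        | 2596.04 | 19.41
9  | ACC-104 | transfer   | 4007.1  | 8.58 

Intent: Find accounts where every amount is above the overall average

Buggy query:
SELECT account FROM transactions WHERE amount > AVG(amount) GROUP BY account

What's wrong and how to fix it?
Bug: WHERE evaluates per row before aggregation, so AVG() is unavailable

Fix: Use a subquery for AVG and a HAVING MIN(...) filter so the condition holds for every row in the group

Corrected query:
SELECT account FROM transactions GROUP BY account HAVING MIN(amount) > (SELECT AVG(amount) FROM transactions)

Result:
account
-------
ACC-103
ACC-106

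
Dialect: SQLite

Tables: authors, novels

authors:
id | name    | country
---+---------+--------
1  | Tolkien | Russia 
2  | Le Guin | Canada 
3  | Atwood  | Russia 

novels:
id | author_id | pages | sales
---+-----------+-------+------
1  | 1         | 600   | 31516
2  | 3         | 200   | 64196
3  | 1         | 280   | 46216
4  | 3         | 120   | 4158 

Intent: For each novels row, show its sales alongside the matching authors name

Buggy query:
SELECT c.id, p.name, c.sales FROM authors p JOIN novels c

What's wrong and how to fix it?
Bug: Missing join condition: each novels row is matched to all authors rows instead of just its own

Fix: Add ON c.author_id = p.id to the JOIN

Corrected query:
SELECT c.id, p.name, c.sales FROM authors p JOIN novels c ON c.author_id = p.id

Result:
id | name    | sales
---+---------+------
1  | Tolkien | 31516
2  | Atwood  | 64196
3  | Tolkien | 46216
4  | Atwood  | 4158 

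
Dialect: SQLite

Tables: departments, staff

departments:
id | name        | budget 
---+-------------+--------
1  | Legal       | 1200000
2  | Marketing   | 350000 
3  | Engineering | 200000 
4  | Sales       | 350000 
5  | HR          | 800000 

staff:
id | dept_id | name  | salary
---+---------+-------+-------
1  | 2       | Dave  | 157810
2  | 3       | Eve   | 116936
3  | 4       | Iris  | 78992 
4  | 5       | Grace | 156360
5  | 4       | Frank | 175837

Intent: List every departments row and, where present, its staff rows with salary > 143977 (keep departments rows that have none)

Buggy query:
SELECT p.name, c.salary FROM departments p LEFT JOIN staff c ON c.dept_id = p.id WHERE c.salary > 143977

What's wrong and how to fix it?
Bug: A WHERE condition on the right-hand table after LEFT JOIN drops unmatched parents

Fix: Put 'c.salary > 143977' in the JOIN's ON clause instead of WHERE

Corrected query:
SELECT p.name, c.salary FROM departments p LEFT JOIN staff c ON c.dept_id = p.id AND c.salary > 143977

Result:
name        | salary
------------+-------
Legal       | NULL  
Marketing   | 157810
Engineering | NULL  
Sales       | 175837
HR          | 156360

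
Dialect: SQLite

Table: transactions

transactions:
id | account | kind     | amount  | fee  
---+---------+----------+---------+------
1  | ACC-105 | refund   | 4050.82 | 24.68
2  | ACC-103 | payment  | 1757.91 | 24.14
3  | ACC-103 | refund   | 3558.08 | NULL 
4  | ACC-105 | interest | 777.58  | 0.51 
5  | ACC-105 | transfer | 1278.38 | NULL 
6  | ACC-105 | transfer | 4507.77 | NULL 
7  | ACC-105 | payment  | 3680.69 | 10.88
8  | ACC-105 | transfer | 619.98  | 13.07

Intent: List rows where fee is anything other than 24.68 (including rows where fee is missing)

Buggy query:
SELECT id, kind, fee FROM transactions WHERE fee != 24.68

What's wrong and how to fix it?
Bug: 'fee != 24.68' is unknown when fee is NULL, so NULL rows are silently excluded

Fix: Add an explicit OR fee IS NULL to include the missing-value rows

Corrected query:
SELECT id, kind, fee FROM transactions WHERE fee != 24.68 OR fee IS NULL

Result:
id | kind     | fee  
---+----------+------
2  | payment  | 24.14
3  | refund   | NULL 
4  | interest | 0.51 
5  | transfer | NULL 
6  | transfer | NULL 
7  | payment  | 10.88
8  | transfer | 13.07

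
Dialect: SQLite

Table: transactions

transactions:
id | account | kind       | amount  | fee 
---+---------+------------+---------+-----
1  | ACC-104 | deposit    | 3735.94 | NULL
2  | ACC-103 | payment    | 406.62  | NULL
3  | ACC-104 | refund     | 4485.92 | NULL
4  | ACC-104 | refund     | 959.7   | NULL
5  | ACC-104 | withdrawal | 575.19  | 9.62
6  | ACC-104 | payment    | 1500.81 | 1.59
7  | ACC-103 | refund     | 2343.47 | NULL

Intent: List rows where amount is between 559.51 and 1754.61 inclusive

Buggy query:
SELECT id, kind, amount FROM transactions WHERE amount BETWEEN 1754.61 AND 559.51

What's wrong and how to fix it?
Bug: BETWEEN expects the lower bound first; with 1754.61 AND 559.51 the range is empty

Fix: Write BETWEEN 559.51 AND 1754.61

Corrected query:
SELECT id, kind, amount FROM transactions WHERE amount BETWEEN 559.51 AND 1754.61

Result:
id | kind       | amount 
---+------------+--------
4  | refund     | 959.7  
5  | withdrawal | 575.19 
6  | payment    | 1500.81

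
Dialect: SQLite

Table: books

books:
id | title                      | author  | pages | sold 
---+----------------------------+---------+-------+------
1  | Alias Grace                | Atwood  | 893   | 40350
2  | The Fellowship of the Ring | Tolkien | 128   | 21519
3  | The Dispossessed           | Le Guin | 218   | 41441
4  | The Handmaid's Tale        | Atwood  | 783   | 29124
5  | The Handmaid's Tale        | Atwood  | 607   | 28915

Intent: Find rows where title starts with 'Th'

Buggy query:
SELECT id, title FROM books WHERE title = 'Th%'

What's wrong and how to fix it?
Bug: '=' compares the literal string including the % character; pattern matching needs LIKE

Fix: Use LIKE for wildcard pattern matching

Corrected query:
SELECT id, title FROM books WHERE title LIKE 'Th%'

Result:
id | title                     
---+---------------------------
2  | The Fellowship of the Ring
3  | The Dispossessed          
4  | The Handmaid's Tale       
5  | The Handmaid's Tale       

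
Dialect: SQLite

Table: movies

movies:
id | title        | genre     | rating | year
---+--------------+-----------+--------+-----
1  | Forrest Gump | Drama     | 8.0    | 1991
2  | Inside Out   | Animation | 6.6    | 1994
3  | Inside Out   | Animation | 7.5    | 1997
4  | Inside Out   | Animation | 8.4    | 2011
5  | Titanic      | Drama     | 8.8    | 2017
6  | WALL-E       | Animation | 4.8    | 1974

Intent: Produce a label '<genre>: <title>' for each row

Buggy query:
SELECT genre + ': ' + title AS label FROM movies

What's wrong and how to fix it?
Bug: '+' is numeric addition; on text columns SQLite converts them to 0 instead of concatenating

Fix: Replace + with || to concatenate text

Corrected query:
SELECT genre || ': ' || title AS label FROM movies

Result:
label                
---------------------
Drama: Forrest Gump  
Animation: Inside Out
Animation: Inside Out
Animation: Inside Out
Drama: Titanic       
Animation: WALL-E    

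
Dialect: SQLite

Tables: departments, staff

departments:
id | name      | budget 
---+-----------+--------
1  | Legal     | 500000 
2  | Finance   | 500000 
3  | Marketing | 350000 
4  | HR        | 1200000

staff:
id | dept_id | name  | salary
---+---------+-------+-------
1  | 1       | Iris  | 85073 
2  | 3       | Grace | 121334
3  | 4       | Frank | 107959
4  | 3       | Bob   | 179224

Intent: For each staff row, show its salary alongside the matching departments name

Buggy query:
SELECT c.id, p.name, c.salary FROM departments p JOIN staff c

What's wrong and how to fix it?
Bug: Missing join condition: each staff row is matched to all departments rows instead of just its own

Fix: Specify the join condition linking the foreign key to the parent id

Corrected query:
SELECT c.id, p.name, c.salary FROM departments p JOIN staff c ON c.dept_id = p.id

Result:
id | name      | salary
---+-----------+-------
1  | Legal     | 85073 
2  | Marketing | 121334
3  | HR        | 107959
4  | Marketing | 179224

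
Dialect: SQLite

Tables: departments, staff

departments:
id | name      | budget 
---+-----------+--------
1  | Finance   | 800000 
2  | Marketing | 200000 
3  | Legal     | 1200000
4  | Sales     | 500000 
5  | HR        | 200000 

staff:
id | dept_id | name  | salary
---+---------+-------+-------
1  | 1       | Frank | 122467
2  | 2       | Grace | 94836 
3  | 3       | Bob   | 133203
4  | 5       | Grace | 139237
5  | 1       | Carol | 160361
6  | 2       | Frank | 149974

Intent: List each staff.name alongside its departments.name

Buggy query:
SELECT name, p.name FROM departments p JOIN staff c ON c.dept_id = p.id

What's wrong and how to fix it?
Bug: Both tables have a 'name' column; the unqualified reference is ambiguous

Fix: Prefix ambiguous columns with the table alias

Corrected query:
SELECT c.name, p.name FROM departments p JOIN staff c ON c.dept_id = p.id

Result:
name  | name     
------+----------
Frank | Finance  
Grace | Marketing
Bob   | Legal    
Grace | HR       
Carol | Finance  
Frank | Marketing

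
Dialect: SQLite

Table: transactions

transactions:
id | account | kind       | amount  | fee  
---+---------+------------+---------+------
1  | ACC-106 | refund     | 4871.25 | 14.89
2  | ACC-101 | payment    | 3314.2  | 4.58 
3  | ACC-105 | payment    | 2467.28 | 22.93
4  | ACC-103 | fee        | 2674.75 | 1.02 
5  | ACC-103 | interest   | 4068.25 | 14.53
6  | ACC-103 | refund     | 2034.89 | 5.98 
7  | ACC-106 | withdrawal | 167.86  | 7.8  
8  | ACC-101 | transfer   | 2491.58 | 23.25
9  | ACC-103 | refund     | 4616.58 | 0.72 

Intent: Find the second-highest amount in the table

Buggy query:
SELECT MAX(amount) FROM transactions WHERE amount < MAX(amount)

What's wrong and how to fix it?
Bug: The inner MAX is an aggregate inside WHERE, which is not allowed

Fix: Put the inner MAX in a scalar subquery

Corrected query:
SELECT MAX(amount) FROM transactions WHERE amount < (SELECT MAX(amount) FROM transactions)

Result:
MAX(amount)
-----------
4616.58    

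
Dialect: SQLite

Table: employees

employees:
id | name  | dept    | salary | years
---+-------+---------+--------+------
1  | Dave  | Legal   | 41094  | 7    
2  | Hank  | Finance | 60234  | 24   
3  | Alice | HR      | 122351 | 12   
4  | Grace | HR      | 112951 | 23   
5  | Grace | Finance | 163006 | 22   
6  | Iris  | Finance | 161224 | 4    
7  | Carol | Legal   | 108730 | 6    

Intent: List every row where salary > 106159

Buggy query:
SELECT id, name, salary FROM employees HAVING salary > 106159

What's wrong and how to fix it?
Bug: HAVING filters the output of aggregation, but this query has no GROUP BY and no aggregate functions, so SQLite rejects it (HAVING clause on a non-aggregate query); the condition here is per row

Fix: Replace HAVING with WHERE since the condition applies to individual rows

Corrected query:
SELECT id, name, salary FROM employees WHERE salary > 106159

Result:
id | name  | salary
---+-------+-------
3  | Alice | 122351
4  | Grace | 112951
5  | Grace | 163006
6  | Iris  | 161224
7  | Carol | 108730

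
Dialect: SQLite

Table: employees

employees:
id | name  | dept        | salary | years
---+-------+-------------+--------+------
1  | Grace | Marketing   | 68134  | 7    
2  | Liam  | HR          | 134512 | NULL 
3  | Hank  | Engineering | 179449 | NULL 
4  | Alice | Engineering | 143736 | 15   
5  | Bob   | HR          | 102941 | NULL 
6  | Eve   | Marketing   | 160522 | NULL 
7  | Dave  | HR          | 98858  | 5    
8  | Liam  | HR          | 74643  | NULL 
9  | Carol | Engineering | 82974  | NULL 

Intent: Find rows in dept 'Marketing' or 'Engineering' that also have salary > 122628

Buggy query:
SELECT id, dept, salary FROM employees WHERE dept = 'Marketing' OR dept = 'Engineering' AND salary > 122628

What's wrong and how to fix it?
Bug: Without parentheses, AND is evaluated before OR, so the salary filter only applies to the 'Engineering' branch

Fix: Group the OR with parentheses (or use IN), then AND the threshold

Corrected query:
SELECT id, dept, salary FROM employees WHERE (dept = 'Marketing' OR dept = 'Engineering') AND salary > 122628

Result:
id | dept        | salary
---+-------------+-------
3  | Engineering | 179449
4  | Engineering | 143736
6  | Marketing   | 160522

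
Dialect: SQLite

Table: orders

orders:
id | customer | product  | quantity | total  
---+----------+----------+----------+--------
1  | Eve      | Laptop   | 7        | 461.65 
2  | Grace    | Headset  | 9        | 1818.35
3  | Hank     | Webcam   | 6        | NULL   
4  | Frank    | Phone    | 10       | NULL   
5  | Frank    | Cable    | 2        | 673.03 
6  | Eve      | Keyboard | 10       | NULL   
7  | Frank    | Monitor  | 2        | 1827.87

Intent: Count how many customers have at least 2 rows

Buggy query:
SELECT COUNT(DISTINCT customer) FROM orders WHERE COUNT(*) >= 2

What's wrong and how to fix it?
Bug: WHERE filters individual rows, not groups, so a group-level COUNT is invalid there

Fix: Group first with HAVING COUNT(*) >= 2, then COUNT the resulting groups

Corrected query:
SELECT COUNT(*) FROM (SELECT customer FROM orders GROUP BY customer HAVING COUNT(*) >= 2)

Result:
COUNT(*)
--------
2       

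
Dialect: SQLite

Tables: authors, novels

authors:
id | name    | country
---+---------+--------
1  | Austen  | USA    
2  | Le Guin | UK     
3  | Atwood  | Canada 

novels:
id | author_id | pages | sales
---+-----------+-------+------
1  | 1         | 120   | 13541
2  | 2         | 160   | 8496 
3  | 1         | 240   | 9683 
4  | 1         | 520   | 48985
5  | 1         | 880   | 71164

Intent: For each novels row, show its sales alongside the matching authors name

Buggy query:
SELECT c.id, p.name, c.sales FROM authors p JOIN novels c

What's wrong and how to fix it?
Bug: Missing join condition: each novels row is matched to all authors rows instead of just its own

Fix: Specify the join condition linking the foreign key to the parent id

Corrected query:
SELECT c.id, p.name, c.sales FROM authors p JOIN novels c ON c.author_id = p.id

Result:
id | name    | sales
---+---------+------
1  | Austen  | 13541
2  | Le Guin | 8496 
3  | Austen  | 9683 
4  | Austen  | 48985
5  | Austen  | 71164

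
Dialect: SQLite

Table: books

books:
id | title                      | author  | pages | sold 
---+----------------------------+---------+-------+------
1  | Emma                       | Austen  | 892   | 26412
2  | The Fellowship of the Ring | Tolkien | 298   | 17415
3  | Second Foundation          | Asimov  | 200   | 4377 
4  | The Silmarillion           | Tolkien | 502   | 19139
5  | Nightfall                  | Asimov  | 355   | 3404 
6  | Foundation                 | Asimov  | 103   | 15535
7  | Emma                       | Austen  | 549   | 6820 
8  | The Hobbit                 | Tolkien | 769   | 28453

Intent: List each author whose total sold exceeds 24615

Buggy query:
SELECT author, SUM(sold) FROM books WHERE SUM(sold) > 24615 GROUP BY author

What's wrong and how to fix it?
Bug: WHERE runs before GROUP BY, so aggregates aren't available there

Fix: Use HAVING (which filters groups after aggregation) instead of WHERE

Corrected query:
SELECT author, SUM(sold) FROM books GROUP BY author HAVING SUM(sold) > 24615

Result:
author  | SUM(sold)
--------+----------
Austen  | 33232    
Tolkien | 65007    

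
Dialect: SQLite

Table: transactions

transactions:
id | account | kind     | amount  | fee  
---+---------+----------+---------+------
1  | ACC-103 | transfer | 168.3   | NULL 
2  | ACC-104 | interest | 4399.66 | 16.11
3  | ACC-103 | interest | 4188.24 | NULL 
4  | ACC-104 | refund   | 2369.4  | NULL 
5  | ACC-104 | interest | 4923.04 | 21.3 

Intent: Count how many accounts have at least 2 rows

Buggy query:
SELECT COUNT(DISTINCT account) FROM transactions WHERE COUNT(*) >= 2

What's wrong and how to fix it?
Bug: COUNT(*) cannot appear in WHERE; the per-group count doesn't exist yet

Fix: Use a subquery that GROUPs and filters with HAVING, then count its rows

Corrected query:
SELECT COUNT(*) FROM (SELECT account FROM transactions GROUP BY account HAVING COUNT(*) >= 2)

Result:
COUNT(*)
--------
2       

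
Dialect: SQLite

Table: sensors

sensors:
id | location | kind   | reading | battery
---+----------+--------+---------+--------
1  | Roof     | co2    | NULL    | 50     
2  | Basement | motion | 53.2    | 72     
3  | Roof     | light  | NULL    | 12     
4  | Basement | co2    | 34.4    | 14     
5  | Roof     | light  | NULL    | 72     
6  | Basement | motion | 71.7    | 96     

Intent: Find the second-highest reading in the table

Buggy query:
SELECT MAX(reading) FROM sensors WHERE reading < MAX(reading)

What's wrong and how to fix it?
Bug: MAX(reading) on the right of the comparison is an aggregate-in-WHERE error

Fix: Put the inner MAX in a scalar subquery

Corrected query:
SELECT MAX(reading) FROM sensors WHERE reading < (SELECT MAX(reading) FROM sensors)

Result:
MAX(reading)
------------
53.2        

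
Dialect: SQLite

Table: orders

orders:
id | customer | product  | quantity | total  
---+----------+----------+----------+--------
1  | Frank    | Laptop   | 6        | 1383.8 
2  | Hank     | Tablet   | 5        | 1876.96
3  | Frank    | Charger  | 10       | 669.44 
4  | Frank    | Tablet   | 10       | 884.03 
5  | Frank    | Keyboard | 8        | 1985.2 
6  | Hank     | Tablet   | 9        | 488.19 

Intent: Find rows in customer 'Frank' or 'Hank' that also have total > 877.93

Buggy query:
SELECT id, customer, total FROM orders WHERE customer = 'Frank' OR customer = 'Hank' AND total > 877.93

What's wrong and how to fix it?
Bug: Without parentheses, AND is evaluated before OR, so the total filter only applies to the 'Hank' branch

Fix: Group the OR with parentheses (or use IN), then AND the threshold

Corrected query:
SELECT id, customer, total FROM orders WHERE (customer = 'Frank' OR customer = 'Hank') AND total > 877.93

Result:
id | customer | total  
---+----------+--------
1  | Frank    | 1383.8 
2  | Hank     | 1876.96
4  | Frank    | 884.03 
5  | Frank    | 1985.2 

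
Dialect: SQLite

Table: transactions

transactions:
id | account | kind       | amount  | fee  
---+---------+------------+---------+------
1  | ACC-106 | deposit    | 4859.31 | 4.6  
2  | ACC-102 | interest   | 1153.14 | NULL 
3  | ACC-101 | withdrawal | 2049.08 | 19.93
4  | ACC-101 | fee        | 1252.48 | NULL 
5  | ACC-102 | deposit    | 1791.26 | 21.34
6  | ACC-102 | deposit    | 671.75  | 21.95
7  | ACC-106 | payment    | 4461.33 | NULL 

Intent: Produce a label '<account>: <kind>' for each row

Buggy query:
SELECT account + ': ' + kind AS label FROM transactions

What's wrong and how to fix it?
Bug: '+' is numeric addition; on text columns SQLite converts them to 0 instead of concatenating

Fix: Replace + with || to concatenate text

Corrected query:
SELECT account || ': ' || kind AS label FROM transactions

Result:
label              
-------------------
ACC-106: deposit   
ACC-102: interest  
ACC-101: withdrawal
ACC-101: fee       
ACC-102: deposit   
ACC-102: deposit   
ACC-106: payment   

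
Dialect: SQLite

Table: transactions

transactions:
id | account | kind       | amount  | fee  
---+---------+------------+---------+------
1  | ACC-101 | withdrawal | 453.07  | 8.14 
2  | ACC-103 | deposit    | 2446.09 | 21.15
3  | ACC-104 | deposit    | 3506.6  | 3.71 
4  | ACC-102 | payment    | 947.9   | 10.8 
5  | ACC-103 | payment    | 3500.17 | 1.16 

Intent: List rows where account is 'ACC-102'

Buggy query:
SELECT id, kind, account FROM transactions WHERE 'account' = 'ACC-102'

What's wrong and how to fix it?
Bug: 'account' in single quotes is a string literal, not the column; the comparison is literal-vs-literal and never true

Fix: Remove the quotes around the column name (or use double quotes for an identifier)

Corrected query:
SELECT id, kind, account FROM transactions WHERE account = 'ACC-102'

Result:
id | kind    | account
---+---------+--------
4  | payment | ACC-102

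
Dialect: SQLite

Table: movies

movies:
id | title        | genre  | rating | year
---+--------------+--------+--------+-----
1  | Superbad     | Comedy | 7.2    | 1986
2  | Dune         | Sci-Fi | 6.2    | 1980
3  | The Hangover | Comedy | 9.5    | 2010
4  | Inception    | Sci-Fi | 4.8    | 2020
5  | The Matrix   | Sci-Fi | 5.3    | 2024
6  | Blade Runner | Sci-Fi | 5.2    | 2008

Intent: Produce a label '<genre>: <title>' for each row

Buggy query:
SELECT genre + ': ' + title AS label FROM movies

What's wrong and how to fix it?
Bug: '+' is numeric addition; on text columns SQLite converts them to 0 instead of concatenating

Fix: Use the || operator for string concatenation

Corrected query:
SELECT genre || ': ' || title AS label FROM movies

Result:
label               
--------------------
Comedy: Superbad    
Sci-Fi: Dune        
Comedy: The Hangover
Sci-Fi: Inception   
Sci-Fi: The Matrix  
Sci-Fi: Blade Runner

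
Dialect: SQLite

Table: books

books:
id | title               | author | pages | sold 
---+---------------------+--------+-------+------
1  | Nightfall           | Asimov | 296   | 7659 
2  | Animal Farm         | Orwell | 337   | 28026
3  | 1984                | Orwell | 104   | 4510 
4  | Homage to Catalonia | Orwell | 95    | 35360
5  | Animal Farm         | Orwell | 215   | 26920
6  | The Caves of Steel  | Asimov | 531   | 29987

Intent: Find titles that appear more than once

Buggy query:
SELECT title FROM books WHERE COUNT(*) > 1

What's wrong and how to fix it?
Bug: COUNT(*) is an aggregate and cannot be used in WHERE

Fix: GROUP BY title, then filter groups with HAVING COUNT(*) > 1

Corrected query:
SELECT title FROM books GROUP BY title HAVING COUNT(*) > 1

Result:
title      
-----------
Animal Farm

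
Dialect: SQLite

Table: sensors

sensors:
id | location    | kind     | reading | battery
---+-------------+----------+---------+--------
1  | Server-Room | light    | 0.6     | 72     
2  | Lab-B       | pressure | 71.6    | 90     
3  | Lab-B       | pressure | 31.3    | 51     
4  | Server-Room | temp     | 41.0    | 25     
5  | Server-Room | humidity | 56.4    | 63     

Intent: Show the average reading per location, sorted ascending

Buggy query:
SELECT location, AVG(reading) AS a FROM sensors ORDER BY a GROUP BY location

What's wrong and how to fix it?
Bug: ORDER BY appears before GROUP BY; SQL clause order requires GROUP BY first

Fix: Move ORDER BY to the end, after GROUP BY

Corrected query:
SELECT location, AVG(reading) AS a FROM sensors GROUP BY location ORDER BY a

Result:
location    | a        
------------+----------
Server-Room | 32.666667
Lab-B       | 51.45    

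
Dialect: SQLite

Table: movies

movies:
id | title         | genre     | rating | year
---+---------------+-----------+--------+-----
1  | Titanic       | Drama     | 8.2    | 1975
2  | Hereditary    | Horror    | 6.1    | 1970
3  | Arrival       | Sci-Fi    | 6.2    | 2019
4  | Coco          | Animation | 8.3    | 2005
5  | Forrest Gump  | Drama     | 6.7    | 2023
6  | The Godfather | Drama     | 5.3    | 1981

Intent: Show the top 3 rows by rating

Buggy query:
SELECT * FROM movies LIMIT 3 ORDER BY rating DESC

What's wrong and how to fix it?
Bug: LIMIT must come after ORDER BY

Fix: Swap the clauses: ORDER BY first, then LIMIT

Corrected query:
SELECT * FROM movies ORDER BY rating DESC LIMIT 3

Result:
id | title        | genre     | rating | year
---+--------------+-----------+--------+-----
4  | Coco         | Animation | 8.3    | 2005
1  | Titanic      | Drama     | 8.2    | 1975
5  | Forrest Gump | Drama     | 6.7    | 2023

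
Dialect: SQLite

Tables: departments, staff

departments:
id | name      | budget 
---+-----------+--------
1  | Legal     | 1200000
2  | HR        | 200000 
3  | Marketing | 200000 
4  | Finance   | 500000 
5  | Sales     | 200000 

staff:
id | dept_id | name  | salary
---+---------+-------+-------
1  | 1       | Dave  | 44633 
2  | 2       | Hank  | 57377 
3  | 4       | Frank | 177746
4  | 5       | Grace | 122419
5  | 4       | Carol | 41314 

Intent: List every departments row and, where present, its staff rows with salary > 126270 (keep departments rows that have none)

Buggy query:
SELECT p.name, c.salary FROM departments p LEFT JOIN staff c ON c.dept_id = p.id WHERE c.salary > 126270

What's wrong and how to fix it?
Bug: Filtering c.salary in WHERE discards the NULL rows produced by LEFT JOIN, turning it into an inner join

Fix: Move the right-table condition into the ON clause so unmatched parents are kept

Corrected query:
SELECT p.name, c.salary FROM departments p LEFT JOIN staff c ON c.dept_id = p.id AND c.salary > 126270

Result:
name      | salary
----------+-------
Legal     | NULL  
HR        | NULL  
Marketing | NULL  
Finance   | 177746
Sales     | NULL  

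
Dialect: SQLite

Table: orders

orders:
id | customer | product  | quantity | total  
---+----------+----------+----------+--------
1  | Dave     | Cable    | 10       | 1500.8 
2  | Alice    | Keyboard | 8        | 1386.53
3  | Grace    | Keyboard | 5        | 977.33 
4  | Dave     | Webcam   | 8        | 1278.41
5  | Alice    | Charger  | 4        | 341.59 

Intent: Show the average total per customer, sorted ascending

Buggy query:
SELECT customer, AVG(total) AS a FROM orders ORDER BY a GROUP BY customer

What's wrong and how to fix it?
Bug: GROUP BY must precede ORDER BY

Fix: Reorder: SELECT … FROM … GROUP BY … ORDER BY …

Corrected query:
SELECT customer, AVG(total) AS a FROM orders GROUP BY customer ORDER BY a

Result:
customer | a       
---------+---------
Alice    | 864.06  
Grace    | 977.33  
Dave     | 1389.605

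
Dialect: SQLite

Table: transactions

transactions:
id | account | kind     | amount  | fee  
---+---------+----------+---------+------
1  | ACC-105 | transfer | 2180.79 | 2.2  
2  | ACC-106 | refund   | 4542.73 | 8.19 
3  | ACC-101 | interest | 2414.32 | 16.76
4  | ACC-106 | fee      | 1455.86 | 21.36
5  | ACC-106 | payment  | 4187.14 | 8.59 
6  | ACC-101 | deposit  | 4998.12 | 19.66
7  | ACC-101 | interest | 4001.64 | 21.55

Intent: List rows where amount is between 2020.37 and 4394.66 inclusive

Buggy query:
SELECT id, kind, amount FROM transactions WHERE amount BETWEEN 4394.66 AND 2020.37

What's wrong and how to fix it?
Bug: The bounds are reversed; BETWEEN a AND b requires a <= b to match anything

Fix: Swap the bounds so the smaller value comes first

Corrected query:
SELECT id, kind, amount FROM transactions WHERE amount BETWEEN 2020.37 AND 4394.66

Result:
id | kind     | amount 
---+----------+--------
1  | transfer | 2180.79
3  | interest | 2414.32
5  | payment  | 4187.14
7  | interest | 4001.64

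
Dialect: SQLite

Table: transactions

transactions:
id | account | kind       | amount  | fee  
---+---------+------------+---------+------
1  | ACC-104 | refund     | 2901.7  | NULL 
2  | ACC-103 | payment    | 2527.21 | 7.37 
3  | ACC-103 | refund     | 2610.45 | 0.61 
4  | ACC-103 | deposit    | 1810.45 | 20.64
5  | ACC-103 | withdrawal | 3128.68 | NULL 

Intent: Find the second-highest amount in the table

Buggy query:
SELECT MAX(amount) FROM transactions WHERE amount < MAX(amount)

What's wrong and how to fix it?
Bug: The inner MAX is an aggregate inside WHERE, which is not allowed

Fix: Put the inner MAX in a scalar subquery

Corrected query:
SELECT MAX(amount) FROM transactions WHERE amount < (SELECT MAX(amount) FROM transactions)

Result:
MAX(amount)
-----------
2901.7     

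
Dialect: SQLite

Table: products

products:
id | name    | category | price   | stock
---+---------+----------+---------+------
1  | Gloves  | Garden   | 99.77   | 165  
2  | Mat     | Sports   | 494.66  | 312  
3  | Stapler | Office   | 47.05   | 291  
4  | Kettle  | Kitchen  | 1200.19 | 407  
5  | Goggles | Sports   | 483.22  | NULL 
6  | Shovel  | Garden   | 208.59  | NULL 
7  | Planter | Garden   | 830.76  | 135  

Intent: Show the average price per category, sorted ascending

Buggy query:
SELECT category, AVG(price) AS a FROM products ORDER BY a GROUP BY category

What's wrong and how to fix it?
Bug: GROUP BY must precede ORDER BY

Fix: Reorder: SELECT … FROM … GROUP BY … ORDER BY …

Corrected query:
SELECT category, AVG(price) AS a FROM products GROUP BY category ORDER BY a

Result:
category | a         
---------+-----------
Office   | 47.05     
Garden   | 379.706667
Sports   | 488.94    
Kitchen  | 1200.19   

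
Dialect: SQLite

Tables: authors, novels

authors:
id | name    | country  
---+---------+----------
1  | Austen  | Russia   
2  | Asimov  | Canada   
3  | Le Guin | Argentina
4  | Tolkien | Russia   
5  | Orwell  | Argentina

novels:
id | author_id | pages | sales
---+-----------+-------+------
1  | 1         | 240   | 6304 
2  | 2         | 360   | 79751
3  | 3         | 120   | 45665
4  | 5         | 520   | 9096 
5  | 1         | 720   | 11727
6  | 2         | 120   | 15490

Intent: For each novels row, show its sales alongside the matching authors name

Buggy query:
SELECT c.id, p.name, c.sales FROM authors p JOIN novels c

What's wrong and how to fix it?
Bug: JOIN with no ON clause produces a cartesian product; every novels row pairs with every authors row

Fix: Specify the join condition linking the foreign key to the parent id

Corrected query:
SELECT c.id, p.name, c.sales FROM authors p JOIN novels c ON c.author_id = p.id

Result:
id | name    | sales
---+---------+------
1  | Austen  | 6304 
2  | Asimov  | 79751
3  | Le Guin | 45665
4  | Orwell  | 9096 
5  | Austen  | 11727
6  | Asimov  | 15490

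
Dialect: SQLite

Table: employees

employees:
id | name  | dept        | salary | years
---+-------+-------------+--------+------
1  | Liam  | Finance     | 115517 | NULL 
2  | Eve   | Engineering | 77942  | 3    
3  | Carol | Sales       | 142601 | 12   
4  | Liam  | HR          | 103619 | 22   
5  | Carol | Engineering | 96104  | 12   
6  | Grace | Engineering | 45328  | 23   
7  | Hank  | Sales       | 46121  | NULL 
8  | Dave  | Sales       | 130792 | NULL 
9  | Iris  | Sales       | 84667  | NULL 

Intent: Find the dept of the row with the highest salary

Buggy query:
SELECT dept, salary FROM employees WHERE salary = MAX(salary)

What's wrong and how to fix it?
Bug: MAX(salary) is an aggregate and cannot be used directly in WHERE

Fix: Use a subquery: WHERE salary = (SELECT MAX(salary) FROM employees)

Corrected query:
SELECT dept, salary FROM employees WHERE salary = (SELECT MAX(salary) FROM employees)

Result:
dept  | salary
------+-------
Sales | 142601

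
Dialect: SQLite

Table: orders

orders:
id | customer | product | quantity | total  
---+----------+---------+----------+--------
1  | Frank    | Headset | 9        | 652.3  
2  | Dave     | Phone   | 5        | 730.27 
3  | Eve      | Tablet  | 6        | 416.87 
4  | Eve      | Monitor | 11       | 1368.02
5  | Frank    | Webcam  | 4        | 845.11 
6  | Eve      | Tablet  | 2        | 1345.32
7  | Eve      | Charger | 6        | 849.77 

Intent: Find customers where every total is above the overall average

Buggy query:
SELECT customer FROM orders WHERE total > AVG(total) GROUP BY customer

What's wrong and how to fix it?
Bug: AVG() is an aggregate; it can't sit directly in WHERE

Fix: Use a subquery for AVG and a HAVING MIN(...) filter so the condition holds for every row in the group

Corrected query:
SELECT customer FROM orders GROUP BY customer HAVING MIN(total) > (SELECT AVG(total) FROM orders)

Result:
(no rows)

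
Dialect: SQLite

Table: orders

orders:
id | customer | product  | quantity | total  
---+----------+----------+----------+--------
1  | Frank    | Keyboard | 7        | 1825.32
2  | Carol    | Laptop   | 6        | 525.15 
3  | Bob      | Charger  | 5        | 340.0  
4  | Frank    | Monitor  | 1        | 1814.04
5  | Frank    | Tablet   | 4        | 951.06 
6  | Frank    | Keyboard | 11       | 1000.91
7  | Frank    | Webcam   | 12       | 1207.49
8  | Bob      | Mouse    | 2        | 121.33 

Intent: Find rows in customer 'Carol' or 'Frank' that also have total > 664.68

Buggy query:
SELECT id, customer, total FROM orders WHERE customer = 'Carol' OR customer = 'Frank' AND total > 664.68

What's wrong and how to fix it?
Bug: AND binds tighter than OR, so this parses as customer = 'Carol' OR (customer = 'Frank' AND total > 664.68)

Fix: Group the OR with parentheses (or use IN), then AND the threshold

Corrected query:
SELECT id, customer, total FROM orders WHERE (customer = 'Carol' OR customer = 'Frank') AND total > 664.68

Result:
id | customer | total  
---+----------+--------
1  | Frank    | 1825.32
4  | Frank    | 1814.04
5  | Frank    | 951.06 
6  | Frank    | 1000.91
7  | Frank    | 1207.49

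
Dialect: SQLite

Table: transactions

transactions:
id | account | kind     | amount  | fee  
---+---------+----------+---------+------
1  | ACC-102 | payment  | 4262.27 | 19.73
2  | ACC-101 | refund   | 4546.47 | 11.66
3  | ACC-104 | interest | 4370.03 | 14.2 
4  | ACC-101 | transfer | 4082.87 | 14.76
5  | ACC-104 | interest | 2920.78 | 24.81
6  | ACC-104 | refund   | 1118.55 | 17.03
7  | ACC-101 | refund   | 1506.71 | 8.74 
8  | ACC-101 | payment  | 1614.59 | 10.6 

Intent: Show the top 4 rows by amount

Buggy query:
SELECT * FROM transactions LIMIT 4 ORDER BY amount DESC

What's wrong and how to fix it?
Bug: ORDER BY cannot follow LIMIT; LIMIT is the final clause

Fix: Sort with ORDER BY, then apply LIMIT

Corrected query:
SELECT * FROM transactions ORDER BY amount DESC LIMIT 4

Result:
id | account | kind     | amount  | fee  
---+---------+----------+---------+------
2  | ACC-101 | refund   | 4546.47 | 11.66
3  | ACC-104 | interest | 4370.03 | 14.2 
1  | ACC-102 | payment  | 4262.27 | 19.73
4  | ACC-101 | transfer | 4082.87 | 14.76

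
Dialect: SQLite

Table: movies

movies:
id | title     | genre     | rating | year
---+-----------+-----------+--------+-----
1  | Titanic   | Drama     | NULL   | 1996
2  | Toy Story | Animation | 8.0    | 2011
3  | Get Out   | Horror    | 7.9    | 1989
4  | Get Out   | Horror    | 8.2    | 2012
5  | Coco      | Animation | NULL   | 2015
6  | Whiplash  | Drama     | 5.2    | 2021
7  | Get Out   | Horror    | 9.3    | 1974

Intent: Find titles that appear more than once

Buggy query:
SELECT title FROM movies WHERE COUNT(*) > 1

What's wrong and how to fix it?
Bug: WHERE can't reference COUNT(*); aggregates are computed after WHERE

Fix: Group first, then use HAVING for the count condition

Corrected query:
SELECT title FROM movies GROUP BY title HAVING COUNT(*) > 1

Result:
title  
-------
Get Out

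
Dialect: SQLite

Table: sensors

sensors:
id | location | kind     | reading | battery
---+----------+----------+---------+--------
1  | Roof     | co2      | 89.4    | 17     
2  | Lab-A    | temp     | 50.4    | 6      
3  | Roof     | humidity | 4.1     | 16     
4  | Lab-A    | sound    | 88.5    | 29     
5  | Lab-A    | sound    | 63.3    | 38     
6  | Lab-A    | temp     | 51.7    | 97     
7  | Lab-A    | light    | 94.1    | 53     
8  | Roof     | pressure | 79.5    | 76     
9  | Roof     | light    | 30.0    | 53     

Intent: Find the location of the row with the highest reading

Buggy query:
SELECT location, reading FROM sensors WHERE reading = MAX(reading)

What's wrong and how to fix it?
Bug: WHERE is evaluated per row; an aggregate over the whole table isn't defined there

Fix: Wrap MAX in a scalar subquery so WHERE compares against a single value

Corrected query:
SELECT location, reading FROM sensors WHERE reading = (SELECT MAX(reading) FROM sensors)

Result:
location | reading
---------+--------
Lab-A    | 94.1   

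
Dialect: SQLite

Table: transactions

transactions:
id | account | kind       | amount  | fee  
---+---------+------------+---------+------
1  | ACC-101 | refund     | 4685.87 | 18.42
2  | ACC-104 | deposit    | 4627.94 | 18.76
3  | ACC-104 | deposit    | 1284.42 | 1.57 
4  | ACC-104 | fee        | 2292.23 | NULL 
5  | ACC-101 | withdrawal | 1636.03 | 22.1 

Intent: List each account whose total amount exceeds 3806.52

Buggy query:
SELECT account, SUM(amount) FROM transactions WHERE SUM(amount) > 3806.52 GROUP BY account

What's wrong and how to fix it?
Bug: WHERE runs before GROUP BY, so aggregates aren't available there

Fix: Use HAVING (which filters groups after aggregation) instead of WHERE

Corrected query:
SELECT account, SUM(amount) FROM transactions GROUP BY account HAVING SUM(amount) > 3806.52

Result:
account | SUM(amount)
--------+------------
ACC-101 | 6321.9     
ACC-104 | 8204.59    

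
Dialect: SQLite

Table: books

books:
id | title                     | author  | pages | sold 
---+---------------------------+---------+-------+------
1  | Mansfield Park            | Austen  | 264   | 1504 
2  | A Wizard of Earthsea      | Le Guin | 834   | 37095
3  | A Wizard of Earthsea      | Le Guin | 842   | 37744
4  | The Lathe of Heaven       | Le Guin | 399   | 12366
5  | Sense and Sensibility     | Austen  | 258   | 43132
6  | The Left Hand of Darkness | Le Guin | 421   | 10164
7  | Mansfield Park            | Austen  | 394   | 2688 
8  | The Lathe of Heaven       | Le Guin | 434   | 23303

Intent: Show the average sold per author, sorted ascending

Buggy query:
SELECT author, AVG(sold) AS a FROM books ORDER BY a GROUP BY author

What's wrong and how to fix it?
Bug: GROUP BY must precede ORDER BY

Fix: Move ORDER BY to the end, after GROUP BY

Corrected query:
SELECT author, AVG(sold) AS a FROM books GROUP BY author ORDER BY a

Result:
author  | a           
--------+-------------
Austen  | 15774.666667
Le Guin | 24134.4     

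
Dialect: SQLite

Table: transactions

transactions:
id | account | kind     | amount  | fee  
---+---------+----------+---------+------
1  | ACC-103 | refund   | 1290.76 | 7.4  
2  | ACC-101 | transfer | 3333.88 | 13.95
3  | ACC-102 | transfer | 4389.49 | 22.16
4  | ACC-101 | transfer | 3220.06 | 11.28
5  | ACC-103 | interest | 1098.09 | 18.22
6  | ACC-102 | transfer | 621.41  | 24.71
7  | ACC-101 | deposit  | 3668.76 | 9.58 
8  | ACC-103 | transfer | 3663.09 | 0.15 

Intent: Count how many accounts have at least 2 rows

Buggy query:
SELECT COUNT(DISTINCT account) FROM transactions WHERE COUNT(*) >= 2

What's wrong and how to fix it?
Bug: COUNT(*) cannot appear in WHERE; the per-group count doesn't exist yet

Fix: Group first with HAVING COUNT(*) >= 2, then COUNT the resulting groups

Corrected query:
SELECT COUNT(*) FROM (SELECT account FROM transactions GROUP BY account HAVING COUNT(*) >= 2)

Result:
COUNT(*)
--------
3       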